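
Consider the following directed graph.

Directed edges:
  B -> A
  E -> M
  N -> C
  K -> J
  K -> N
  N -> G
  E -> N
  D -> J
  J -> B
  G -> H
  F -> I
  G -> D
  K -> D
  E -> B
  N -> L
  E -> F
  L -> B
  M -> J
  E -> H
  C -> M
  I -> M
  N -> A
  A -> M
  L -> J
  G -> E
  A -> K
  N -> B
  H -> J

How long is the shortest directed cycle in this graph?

For each vertex v, BFS finds the shortest path from v back to v.
The shortest such closed walk is E → N → G → E, length 3.

3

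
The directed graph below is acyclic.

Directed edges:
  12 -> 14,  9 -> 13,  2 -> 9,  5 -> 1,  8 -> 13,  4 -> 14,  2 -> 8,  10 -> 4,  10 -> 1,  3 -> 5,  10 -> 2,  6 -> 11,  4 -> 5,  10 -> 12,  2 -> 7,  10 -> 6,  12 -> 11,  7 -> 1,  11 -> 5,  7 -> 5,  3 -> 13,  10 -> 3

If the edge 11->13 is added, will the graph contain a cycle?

No

Adding 11→13 creates a cycle iff 13 can already reach 11.
Explore from 13: no path reaches 11. The graph stays acyclic.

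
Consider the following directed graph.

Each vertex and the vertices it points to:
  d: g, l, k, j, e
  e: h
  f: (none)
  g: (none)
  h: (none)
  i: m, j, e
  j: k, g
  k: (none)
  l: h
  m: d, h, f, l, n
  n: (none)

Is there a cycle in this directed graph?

DFS with white/gray/black marking, starting from f:
f gray
f black
d gray
  g gray
  g black
  l gray
    h gray
    h black
  l black
  k gray
  k black
  j gray
    j→k: k black — skip
    j→g: g black — skip
  j black
  e gray
    e→h: h black — skip
  e black
d black
i gray
  m gray
    m→d: d black — skip
    m→h: h black — skip
    m→f: f black — skip
    m→l: l black — skip
    n gray
    n black
  m black
  i→j: j black — skip
  i→e: e black — skip
i black
Every edge goes to a white or black vertex — no back edge, so the graph is acyclic.

No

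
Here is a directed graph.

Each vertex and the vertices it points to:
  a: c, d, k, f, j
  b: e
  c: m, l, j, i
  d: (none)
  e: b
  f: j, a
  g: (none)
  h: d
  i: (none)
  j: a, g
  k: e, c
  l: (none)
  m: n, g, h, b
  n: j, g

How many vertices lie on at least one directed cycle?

9

A vertex is on a directed cycle iff it belongs to a strongly connected component of size ≥ 2 (or has a self-loop).
The vertices on cycles are {a, b, c, e, f, j, k, m, n} — 9 in total.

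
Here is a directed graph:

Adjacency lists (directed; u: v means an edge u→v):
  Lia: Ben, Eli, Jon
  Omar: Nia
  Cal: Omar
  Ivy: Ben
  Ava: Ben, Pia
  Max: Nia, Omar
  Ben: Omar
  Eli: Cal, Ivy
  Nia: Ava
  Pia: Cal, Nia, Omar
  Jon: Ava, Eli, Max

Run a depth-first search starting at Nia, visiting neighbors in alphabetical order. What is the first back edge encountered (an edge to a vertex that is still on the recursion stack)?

Omar->Nia

DFS from Nia (visiting neighbors in alphabetical order); mark gray on enter, black on exit:
Nia gray
  Ava gray
    Ben gray
      Omar gray
        Omar→Nia: Nia is gray → back edge
First back edge: Omar → Nia.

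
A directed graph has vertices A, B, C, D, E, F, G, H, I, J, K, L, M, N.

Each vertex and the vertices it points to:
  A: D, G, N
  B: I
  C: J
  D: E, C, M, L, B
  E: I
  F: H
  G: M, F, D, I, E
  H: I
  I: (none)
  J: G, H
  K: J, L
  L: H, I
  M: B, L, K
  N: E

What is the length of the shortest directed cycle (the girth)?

For each vertex v, BFS finds the shortest path from v back to v.
The shortest such closed walk is G → M → K → J → G, length 4.

4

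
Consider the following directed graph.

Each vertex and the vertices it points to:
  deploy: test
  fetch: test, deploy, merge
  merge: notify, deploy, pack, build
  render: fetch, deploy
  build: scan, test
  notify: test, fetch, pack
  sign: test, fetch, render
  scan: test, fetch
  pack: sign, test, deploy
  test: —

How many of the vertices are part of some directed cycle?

8

A vertex is on a directed cycle iff it belongs to a strongly connected component of size ≥ 2 (or has a self-loop).
The vertices on cycles are {pack, scan, sign, build, fetch, merge, notify, render} — 8 in total.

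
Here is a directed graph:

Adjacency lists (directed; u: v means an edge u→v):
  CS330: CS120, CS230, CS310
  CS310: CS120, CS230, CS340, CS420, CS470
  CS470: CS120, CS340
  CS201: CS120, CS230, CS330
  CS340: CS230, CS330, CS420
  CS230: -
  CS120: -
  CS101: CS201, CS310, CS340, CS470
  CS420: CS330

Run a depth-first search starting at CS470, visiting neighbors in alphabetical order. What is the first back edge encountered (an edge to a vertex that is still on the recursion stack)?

CS310->CS340

DFS from CS470 (visiting neighbors in alphabetical order); mark gray on enter, black on exit:
CS470 gray
  CS120 gray
  CS120 black
  CS340 gray
    CS230 gray
    CS230 black
    CS330 gray
      CS330→CS120: CS120 black — skip
      CS330→CS230: CS230 black — skip
      CS310 gray
        CS310→CS120: CS120 black — skip
        CS310→CS230: CS230 black — skip
        CS310→CS340: CS340 is gray → back edge
First back edge: CS310 → CS340.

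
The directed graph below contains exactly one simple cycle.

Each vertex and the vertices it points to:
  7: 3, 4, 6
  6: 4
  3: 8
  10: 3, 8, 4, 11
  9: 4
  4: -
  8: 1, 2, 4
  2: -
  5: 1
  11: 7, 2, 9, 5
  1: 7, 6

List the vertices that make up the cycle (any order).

1, 3, 7, 8

DFS with gray/black marking from 8:
8 gray
  1 gray
    7 gray
      3 gray
        3→8: 8 is gray → back edge
Back edge closes the cycle 8 → 1 → 7 → 3 → 8; its vertices are {1, 3, 7, 8}.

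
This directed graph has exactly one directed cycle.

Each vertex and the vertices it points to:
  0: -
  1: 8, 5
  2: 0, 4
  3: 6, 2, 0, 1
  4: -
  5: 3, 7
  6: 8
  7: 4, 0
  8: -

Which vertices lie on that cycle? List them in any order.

DFS with gray/black marking from 1:
1 gray
  8 gray
  8 black
  5 gray
    3 gray
      6 gray
        6→8: 8 black — skip
      6 black
      2 gray
        0 gray
        0 black
        4 gray
        4 black
      2 black
      3→0: 0 black — skip
      3→1: 1 is gray → back edge
Back edge closes the cycle 1 → 5 → 3 → 1; its vertices are {1, 3, 5}.

1, 3, 5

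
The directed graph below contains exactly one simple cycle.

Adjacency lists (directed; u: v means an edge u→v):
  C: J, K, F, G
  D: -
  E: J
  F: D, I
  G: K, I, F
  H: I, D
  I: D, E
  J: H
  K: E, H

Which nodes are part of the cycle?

E, H, I, J

DFS with gray/black marking from J:
J gray
  H gray
    I gray
      D gray
      D black
      E gray
        E→J: J is gray → back edge
Back edge closes the cycle J → H → I → E → J; its vertices are {E, H, I, J}.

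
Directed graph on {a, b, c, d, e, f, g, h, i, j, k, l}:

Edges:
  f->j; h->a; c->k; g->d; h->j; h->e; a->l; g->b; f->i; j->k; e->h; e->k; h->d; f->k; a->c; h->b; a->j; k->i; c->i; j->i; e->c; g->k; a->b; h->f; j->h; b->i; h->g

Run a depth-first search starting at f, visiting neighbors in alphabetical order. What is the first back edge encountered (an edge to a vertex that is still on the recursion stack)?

a→j

DFS from f (visiting neighbors in alphabetical order); mark gray on enter, black on exit:
f gray
  i gray
  i black
  j gray
    h gray
      a gray
        b gray
          b→i: i black — skip
        b black
        c gray
          c→i: i black — skip
          k gray
            k→i: i black — skip
          k black
        c black
        a→j: j is gray → back edge
First back edge: a → j.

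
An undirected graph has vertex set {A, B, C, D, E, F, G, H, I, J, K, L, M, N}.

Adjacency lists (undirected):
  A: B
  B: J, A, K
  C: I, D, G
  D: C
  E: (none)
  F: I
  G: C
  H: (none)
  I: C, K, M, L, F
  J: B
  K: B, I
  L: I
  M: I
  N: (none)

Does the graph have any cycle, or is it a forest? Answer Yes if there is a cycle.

No

DFS, tracking each vertex's parent; an edge to a visited non-parent vertex closes a cycle.
Start from L:
visit L (parent –)
  visit I (parent L)
    visit C (parent I)
      C–I: parent, skip
      visit D (parent C)
        D–C: parent, skip
      visit G (parent C)
        G–C: parent, skip
    visit K (parent I)
      visit B (parent K)
        visit J (parent B)
          J–B: parent, skip
        visit A (parent B)
          A–B: parent, skip
        B–K: parent, skip
      K–I: parent, skip
    visit M (parent I)
      M–I: parent, skip
    I–L: parent, skip
    visit F (parent I)
      F–I: parent, skip
visit E (parent –)
visit H (parent –)
visit N (parent –)
No non-parent visited neighbor found — the graph is a forest.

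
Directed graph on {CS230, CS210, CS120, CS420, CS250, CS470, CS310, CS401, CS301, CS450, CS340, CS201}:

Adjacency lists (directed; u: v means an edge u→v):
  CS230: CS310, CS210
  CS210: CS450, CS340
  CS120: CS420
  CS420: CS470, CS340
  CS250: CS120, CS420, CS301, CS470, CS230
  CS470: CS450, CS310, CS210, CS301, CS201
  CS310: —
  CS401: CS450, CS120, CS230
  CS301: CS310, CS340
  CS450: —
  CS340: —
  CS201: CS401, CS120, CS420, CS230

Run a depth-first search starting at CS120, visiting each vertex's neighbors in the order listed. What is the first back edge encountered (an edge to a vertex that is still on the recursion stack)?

CS401->CS120

DFS from CS120 (visiting each vertex's neighbors in the order listed); mark gray on enter, black on exit:
CS120 gray
  CS420 gray
    CS470 gray
      CS450 gray
      CS450 black
      CS310 gray
      CS310 black
      CS210 gray
        CS210→CS450: CS450 black — skip
        CS340 gray
        CS340 black
      CS210 black
      CS301 gray
        CS301→CS310: CS310 black — skip
        CS301→CS340: CS340 black — skip
      CS301 black
      CS201 gray
        CS401 gray
          CS401→CS450: CS450 black — skip
          CS401→CS120: CS120 is gray → back edge
First back edge: CS401 → CS120.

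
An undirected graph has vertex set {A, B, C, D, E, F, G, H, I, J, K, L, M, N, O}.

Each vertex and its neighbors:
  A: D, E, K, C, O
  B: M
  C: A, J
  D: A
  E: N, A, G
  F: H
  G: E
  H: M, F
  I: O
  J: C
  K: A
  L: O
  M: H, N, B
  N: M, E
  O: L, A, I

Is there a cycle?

No

DFS, tracking each vertex's parent; an edge to a visited non-parent vertex closes a cycle.
Start from L:
visit L (parent –)
  visit O (parent L)
    O–L: parent, skip
    visit A (parent O)
      visit D (parent A)
        D–A: parent, skip
      visit E (parent A)
        visit N (parent E)
          visit M (parent N)
            visit H (parent M)
              H–M: parent, skip
              visit F (parent H)
                F–H: parent, skip
            M–N: parent, skip
            visit B (parent M)
              B–M: parent, skip
          N–E: parent, skip
        E–A: parent, skip
        visit G (parent E)
          G–E: parent, skip
      visit K (parent A)
        K–A: parent, skip
      visit C (parent A)
        C–A: parent, skip
        visit J (parent C)
          J–C: parent, skip
      A–O: parent, skip
    visit I (parent O)
      I–O: parent, skip
No non-parent visited neighbor found — the graph is a forest.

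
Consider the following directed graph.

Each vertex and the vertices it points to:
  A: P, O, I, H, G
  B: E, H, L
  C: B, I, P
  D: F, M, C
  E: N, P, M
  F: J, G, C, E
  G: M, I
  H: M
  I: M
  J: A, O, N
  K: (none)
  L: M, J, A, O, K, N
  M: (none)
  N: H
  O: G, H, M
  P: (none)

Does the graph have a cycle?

DFS with white/gray/black marking, starting from P:
P gray
P black
A gray
  A→P: P black — skip
  O gray
    G gray
      M gray
      M black
      I gray
        I→M: M black — skip
      I black
    G black
    H gray
      H→M: M black — skip
    H black
    O→M: M black — skip
  O black
  A→I: I black — skip
  A→H: H black — skip
  A→G: G black — skip
A black
B gray
  E gray
    N gray
      N→H: H black — skip
    N black
    E→P: P black — skip
    E→M: M black — skip
  E black
  B→H: H black — skip
  L gray
    L→M: M black — skip
    J gray
      J→A: A black — skip
      J→O: O black — skip
      J→N: N black — skip
    J black
    L→A: A black — skip
    L→O: O black — skip
    K gray
    K black
    L→N: N black — skip
  L black
B black
C gray
  C→B: B black — skip
  C→I: I black — skip
  C→P: P black — skip
C black
D gray
  F gray
    F→J: J black — skip
    F→G: G black — skip
    F→C: C black — skip
    F→E: E black — skip
  F black
  D→M: M black — skip
  D→C: C black — skip
D black
Every edge goes to a white or black vertex — no back edge, so the graph is acyclic.

No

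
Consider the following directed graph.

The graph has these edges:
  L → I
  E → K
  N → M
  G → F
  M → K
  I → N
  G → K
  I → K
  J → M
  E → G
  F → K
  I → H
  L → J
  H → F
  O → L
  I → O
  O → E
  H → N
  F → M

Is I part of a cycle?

I is on a cycle iff I can reach itself via ≥1 edge.
I → O → L → I — yes.

Yes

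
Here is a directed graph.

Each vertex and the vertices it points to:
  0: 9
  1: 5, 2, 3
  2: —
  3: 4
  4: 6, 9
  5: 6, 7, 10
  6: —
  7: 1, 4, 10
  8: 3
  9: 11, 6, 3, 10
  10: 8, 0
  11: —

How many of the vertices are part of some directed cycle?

A vertex is on a directed cycle iff it belongs to a strongly connected component of size ≥ 2 (or has a self-loop).
The vertices on cycles are {0, 1, 3, 4, 5, 7, 8, 9, 10} — 9 in total.

9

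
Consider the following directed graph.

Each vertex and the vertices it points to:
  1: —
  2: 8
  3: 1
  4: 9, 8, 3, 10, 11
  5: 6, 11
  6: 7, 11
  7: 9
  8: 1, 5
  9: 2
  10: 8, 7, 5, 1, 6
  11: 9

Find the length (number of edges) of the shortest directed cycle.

5

For each vertex v, BFS finds the shortest path from v back to v.
The shortest such closed walk is 8 → 5 → 11 → 9 → 2 → 8, length 5.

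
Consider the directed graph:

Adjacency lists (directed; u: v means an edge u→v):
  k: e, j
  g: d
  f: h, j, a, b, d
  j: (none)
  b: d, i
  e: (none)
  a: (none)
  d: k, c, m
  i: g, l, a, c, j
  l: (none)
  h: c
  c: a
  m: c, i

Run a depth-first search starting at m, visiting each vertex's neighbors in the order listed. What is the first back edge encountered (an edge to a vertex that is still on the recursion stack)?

d→m

DFS from m (visiting each vertex's neighbors in the order listed); mark gray on enter, black on exit:
m gray
  c gray
    a gray
    a black
  c black
  i gray
    g gray
      d gray
        k gray
          e gray
          e black
          j gray
          j black
        k black
        d→c: c black — skip
        d→m: m is gray → back edge
First back edge: d → m.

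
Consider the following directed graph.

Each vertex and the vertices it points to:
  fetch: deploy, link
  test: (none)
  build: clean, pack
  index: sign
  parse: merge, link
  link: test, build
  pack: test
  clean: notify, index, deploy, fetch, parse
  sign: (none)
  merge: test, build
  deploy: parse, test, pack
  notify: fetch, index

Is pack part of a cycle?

No

pack lies on a cycle iff there is a path from pack back to itself.
Exploring from pack, it never reaches itself; equivalently, its strongly connected component is a singleton.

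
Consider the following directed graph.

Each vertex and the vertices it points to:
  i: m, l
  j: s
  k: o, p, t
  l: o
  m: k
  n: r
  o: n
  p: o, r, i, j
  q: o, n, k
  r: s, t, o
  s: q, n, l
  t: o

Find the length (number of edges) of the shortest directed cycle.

3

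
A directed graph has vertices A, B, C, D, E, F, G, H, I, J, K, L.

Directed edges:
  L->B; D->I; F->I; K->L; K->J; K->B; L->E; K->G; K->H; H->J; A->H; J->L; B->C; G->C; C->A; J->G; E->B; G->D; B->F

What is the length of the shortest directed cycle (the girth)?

5

For each vertex v, BFS finds the shortest path from v back to v.
The shortest such closed walk is H → J → G → C → A → H, length 5.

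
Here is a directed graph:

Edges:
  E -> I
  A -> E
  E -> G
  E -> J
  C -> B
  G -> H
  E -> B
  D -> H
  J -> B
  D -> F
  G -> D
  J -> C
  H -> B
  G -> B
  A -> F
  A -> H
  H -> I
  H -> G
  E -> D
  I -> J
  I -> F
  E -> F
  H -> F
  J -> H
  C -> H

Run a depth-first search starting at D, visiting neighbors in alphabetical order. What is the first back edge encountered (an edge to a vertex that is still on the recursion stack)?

G→D

DFS from D (visiting neighbors in alphabetical order); mark gray on enter, black on exit:
D gray
  F gray
  F black
  H gray
    B gray
    B black
    H→F: F black — skip
    G gray
      G→B: B black — skip
      G→D: D is gray → back edge
First back edge: G → D.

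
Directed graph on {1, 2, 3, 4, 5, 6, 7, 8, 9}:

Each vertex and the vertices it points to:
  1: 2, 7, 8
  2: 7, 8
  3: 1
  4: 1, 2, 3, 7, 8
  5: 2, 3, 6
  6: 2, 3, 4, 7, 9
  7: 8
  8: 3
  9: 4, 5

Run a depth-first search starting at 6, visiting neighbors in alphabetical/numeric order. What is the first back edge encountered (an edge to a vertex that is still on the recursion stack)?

1->2

DFS from 6 (visiting neighbors in alphabetical/numeric order); mark gray on enter, black on exit:
6 gray
  2 gray
    7 gray
      8 gray
        3 gray
          1 gray
            1→2: 2 is gray → back edge
First back edge: 1 → 2.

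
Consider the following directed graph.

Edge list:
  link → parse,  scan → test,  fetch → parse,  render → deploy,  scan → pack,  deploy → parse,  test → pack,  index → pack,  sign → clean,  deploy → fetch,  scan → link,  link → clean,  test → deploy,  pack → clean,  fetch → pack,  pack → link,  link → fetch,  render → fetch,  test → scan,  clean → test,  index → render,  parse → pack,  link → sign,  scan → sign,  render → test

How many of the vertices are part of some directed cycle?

9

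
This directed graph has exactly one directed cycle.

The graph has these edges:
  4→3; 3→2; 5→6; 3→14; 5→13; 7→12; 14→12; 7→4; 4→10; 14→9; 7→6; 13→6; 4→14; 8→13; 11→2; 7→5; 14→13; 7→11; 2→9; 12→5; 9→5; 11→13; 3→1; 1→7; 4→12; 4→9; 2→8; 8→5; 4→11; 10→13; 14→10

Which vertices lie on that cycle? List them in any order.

1, 3, 4, 7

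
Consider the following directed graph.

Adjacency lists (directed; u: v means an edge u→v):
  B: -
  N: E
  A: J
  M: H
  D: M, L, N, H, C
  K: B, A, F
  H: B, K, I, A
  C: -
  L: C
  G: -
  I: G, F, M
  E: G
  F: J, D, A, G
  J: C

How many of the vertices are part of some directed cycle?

6

A vertex is on a directed cycle iff it belongs to a strongly connected component of size ≥ 2 (or has a self-loop).
The vertices on cycles are {D, F, H, I, K, M} — 6 in total.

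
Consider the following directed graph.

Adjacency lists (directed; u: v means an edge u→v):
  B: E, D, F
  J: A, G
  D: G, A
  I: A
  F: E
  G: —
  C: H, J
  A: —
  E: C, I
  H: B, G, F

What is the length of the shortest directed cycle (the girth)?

For each vertex v, BFS finds the shortest path from v back to v.
The shortest such closed walk is B → E → C → H → B, length 4.

4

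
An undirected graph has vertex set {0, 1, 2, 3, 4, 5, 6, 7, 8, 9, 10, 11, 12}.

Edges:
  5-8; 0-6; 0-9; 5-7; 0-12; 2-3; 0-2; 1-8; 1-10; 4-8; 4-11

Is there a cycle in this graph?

DFS, tracking each vertex's parent; an edge to a visited non-parent vertex closes a cycle.
Start from 10:
visit 10 (parent –)
  visit 1 (parent 10)
    1–10: parent, skip
    visit 8 (parent 1)
      visit 5 (parent 8)
        visit 7 (parent 5)
          7–5: parent, skip
        5–8: parent, skip
      8–1: parent, skip
      visit 4 (parent 8)
        4–8: parent, skip
        visit 11 (parent 4)
          11–4: parent, skip
visit 0 (parent –)
  visit 12 (parent 0)
    12–0: parent, skip
  visit 9 (parent 0)
    9–0: parent, skip
  visit 6 (parent 0)
    6–0: parent, skip
  visit 2 (parent 0)
    2–0: parent, skip
    visit 3 (parent 2)
      3–2: parent, skip
No non-parent visited neighbor found — the graph is a forest.

No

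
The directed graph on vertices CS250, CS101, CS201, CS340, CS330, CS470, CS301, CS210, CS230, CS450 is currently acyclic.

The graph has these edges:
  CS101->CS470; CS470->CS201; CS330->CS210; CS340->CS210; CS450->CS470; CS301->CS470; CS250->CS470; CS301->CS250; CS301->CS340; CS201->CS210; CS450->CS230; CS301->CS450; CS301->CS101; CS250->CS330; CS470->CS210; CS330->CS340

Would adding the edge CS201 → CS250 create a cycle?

Adding CS201→CS250 creates a cycle iff CS250 can already reach CS201.
Path from CS250: CS250 → CS470 → CS201.
So CS250 → … → CS201 → CS250 is a cycle.

Yes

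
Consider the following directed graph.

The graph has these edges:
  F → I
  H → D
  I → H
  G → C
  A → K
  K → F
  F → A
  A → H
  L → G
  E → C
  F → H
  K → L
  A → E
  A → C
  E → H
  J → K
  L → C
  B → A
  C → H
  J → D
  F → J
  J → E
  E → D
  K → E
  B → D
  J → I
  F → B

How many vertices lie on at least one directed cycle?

A vertex is on a directed cycle iff it belongs to a strongly connected component of size ≥ 2 (or has a self-loop).
The vertices on cycles are {A, B, F, J, K} — 5 in total.

5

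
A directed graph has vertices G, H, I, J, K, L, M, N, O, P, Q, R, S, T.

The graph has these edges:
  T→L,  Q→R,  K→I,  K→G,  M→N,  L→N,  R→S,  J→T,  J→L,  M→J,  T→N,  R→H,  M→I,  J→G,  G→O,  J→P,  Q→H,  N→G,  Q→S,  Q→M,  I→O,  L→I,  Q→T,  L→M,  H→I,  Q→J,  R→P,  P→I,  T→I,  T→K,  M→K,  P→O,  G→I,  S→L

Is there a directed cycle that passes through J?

Yes

J is on a cycle iff J can reach itself via ≥1 edge.
J → L → M → J — yes.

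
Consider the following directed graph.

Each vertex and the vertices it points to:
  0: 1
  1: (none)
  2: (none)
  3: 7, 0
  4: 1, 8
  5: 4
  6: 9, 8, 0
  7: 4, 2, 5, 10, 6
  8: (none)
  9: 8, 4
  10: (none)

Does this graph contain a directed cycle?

No

DFS with white/gray/black marking, starting from 10:
10 gray
10 black
0 gray
  1 gray
  1 black
0 black
2 gray
2 black
3 gray
  7 gray
    4 gray
      4→1: 1 black — skip
      8 gray
      8 black
    4 black
    7→2: 2 black — skip
    5 gray
      5→4: 4 black — skip
    5 black
    7→10: 10 black — skip
    6 gray
      9 gray
        9→8: 8 black — skip
        9→4: 4 black — skip
      9 black
      6→8: 8 black — skip
      6→0: 0 black — skip
    6 black
  7 black
  3→0: 0 black — skip
3 black
Every edge goes to a white or black vertex — no back edge, so the graph is acyclic.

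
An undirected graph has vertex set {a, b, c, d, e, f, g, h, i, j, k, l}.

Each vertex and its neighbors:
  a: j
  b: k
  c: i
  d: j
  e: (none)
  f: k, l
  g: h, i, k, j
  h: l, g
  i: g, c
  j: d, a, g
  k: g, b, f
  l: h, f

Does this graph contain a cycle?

DFS, tracking each vertex's parent; an edge to a visited non-parent vertex closes a cycle.
Start from l:
visit l (parent –)
  visit h (parent l)
    h–l: parent, skip
    visit g (parent h)
      g–h: parent, skip
      visit i (parent g)
        i–g: parent, skip
        visit c (parent i)
          c–i: parent, skip
      visit k (parent g)
        k–g: parent, skip
        visit b (parent k)
          b–k: parent, skip
        visit f (parent k)
          f–k: parent, skip
          f–l: l visited and ≠ parent → cycle
Cycle: l – h – g – k – f – l.

Yes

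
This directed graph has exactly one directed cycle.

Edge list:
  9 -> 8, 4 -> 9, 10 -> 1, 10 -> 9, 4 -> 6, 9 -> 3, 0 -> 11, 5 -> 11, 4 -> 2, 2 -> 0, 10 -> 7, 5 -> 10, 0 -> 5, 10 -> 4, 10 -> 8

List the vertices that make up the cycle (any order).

0, 2, 4, 5, 10

DFS with gray/black marking from 5:
5 gray
  10 gray
    8 gray
    8 black
    4 gray
      6 gray
      6 black
      9 gray
        9→8: 8 black — skip
        3 gray
        3 black
      9 black
      2 gray
        0 gray
          0→5: 5 is gray → back edge
Back edge closes the cycle 5 → 10 → 4 → 2 → 0 → 5; its vertices are {0, 2, 4, 5, 10}.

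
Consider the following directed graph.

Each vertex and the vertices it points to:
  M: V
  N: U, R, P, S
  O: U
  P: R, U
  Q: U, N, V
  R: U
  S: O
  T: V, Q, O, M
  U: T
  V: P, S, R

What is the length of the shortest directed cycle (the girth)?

For each vertex v, BFS finds the shortest path from v back to v.
The shortest such closed walk is T → Q → U → T, length 3.

3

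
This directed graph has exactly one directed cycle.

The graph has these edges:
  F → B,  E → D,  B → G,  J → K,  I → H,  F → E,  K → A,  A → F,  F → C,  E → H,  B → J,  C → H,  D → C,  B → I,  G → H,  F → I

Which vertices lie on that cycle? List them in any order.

DFS with gray/black marking from F:
F gray
  I gray
    H gray
    H black
  I black
  E gray
    D gray
      C gray
        C→H: H black — skip
      C black
    D black
    E→H: H black — skip
  E black
  B gray
    J gray
      K gray
        A gray
          A→F: F is gray → back edge
Back edge closes the cycle F → B → J → K → A → F; its vertices are {A, B, F, J, K}.

A, B, F, J, K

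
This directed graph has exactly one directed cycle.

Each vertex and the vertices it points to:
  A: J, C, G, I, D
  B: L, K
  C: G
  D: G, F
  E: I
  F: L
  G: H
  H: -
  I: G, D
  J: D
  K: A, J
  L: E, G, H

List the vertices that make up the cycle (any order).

D, E, F, I, L

DFS with gray/black marking from L:
L gray
  E gray
    I gray
      G gray
        H gray
        H black
      G black
      D gray
        D→G: G black — skip
        F gray
          F→L: L is gray → back edge
Back edge closes the cycle L → E → I → D → F → L; its vertices are {D, E, F, I, L}.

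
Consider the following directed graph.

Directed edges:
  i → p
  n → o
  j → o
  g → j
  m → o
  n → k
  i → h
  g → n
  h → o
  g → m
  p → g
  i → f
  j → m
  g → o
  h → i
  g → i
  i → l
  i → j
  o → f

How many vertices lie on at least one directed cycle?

4

A vertex is on a directed cycle iff it belongs to a strongly connected component of size ≥ 2 (or has a self-loop).
The vertices on cycles are {g, h, i, p} — 4 in total.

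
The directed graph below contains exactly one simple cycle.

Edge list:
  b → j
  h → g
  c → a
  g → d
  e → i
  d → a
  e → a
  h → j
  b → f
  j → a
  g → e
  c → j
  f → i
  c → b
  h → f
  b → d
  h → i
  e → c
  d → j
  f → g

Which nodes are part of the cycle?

b, c, e, f, g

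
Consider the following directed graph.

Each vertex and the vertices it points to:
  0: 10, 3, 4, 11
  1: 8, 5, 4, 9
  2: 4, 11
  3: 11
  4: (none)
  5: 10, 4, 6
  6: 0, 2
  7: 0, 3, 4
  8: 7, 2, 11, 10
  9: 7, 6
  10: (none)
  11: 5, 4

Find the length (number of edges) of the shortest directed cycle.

4

For each vertex v, BFS finds the shortest path from v back to v.
The shortest such closed walk is 5 → 6 → 2 → 11 → 5, length 4.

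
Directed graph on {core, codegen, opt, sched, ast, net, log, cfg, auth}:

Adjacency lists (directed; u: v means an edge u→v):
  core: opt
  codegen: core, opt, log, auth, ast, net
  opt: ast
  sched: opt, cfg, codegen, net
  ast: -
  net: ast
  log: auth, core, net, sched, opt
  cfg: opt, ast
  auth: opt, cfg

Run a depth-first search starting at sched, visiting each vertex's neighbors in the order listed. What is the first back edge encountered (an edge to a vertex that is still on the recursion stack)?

DFS from sched (visiting each vertex's neighbors in the order listed); mark gray on enter, black on exit:
sched gray
  opt gray
    ast gray
    ast black
  opt black
  cfg gray
    cfg→opt: opt black — skip
    cfg→ast: ast black — skip
  cfg black
  codegen gray
    core gray
      core→opt: opt black — skip
    core black
    codegen→opt: opt black — skip
    log gray
      auth gray
        auth→opt: opt black — skip
        auth→cfg: cfg black — skip
      auth black
      log→core: core black — skip
      net gray
        net→ast: ast black — skip
      net black
      log→sched: sched is gray → back edge
First back edge: log → sched.

log→sched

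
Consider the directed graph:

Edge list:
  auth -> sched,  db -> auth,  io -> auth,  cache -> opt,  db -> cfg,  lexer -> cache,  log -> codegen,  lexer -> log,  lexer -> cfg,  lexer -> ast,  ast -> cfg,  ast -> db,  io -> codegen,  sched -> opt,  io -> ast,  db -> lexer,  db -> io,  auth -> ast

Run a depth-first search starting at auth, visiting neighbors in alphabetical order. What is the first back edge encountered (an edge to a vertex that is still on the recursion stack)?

DFS from auth (visiting neighbors in alphabetical order); mark gray on enter, black on exit:
auth gray
  ast gray
    cfg gray
    cfg black
    db gray
      db→auth: auth is gray → back edge
First back edge: db → auth.

db→auth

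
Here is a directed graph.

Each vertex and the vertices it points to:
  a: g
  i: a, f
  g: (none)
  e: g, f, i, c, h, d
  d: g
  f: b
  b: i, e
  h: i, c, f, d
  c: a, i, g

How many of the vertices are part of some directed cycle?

6

A vertex is on a directed cycle iff it belongs to a strongly connected component of size ≥ 2 (or has a self-loop).
The vertices on cycles are {b, c, e, f, h, i} — 6 in total.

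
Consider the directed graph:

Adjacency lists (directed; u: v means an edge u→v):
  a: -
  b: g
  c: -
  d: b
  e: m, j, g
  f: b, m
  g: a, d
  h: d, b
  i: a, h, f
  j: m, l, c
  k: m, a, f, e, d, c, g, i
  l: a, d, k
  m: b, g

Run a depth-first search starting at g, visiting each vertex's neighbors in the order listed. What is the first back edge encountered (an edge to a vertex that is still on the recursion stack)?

b->g

DFS from g (visiting each vertex's neighbors in the order listed); mark gray on enter, black on exit:
g gray
  a gray
  a black
  d gray
    b gray
      b→g: g is gray → back edge
First back edge: b → g.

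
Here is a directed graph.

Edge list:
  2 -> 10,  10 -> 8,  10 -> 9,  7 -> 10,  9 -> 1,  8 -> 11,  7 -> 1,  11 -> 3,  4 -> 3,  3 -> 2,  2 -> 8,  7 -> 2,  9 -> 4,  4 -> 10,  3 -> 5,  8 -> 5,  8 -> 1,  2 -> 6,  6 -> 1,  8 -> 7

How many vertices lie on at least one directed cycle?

A vertex is on a directed cycle iff it belongs to a strongly connected component of size ≥ 2 (or has a self-loop).
The vertices on cycles are {2, 3, 4, 7, 8, 9, 10, 11} — 8 in total.

8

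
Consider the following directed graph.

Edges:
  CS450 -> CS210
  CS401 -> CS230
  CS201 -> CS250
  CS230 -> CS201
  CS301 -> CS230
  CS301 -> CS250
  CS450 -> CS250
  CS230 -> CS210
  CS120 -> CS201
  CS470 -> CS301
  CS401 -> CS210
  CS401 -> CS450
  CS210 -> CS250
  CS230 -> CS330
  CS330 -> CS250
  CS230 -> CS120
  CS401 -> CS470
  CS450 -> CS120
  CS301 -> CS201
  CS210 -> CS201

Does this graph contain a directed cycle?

DFS with white/gray/black marking, starting from CS250:
CS250 gray
CS250 black
CS120 gray
  CS201 gray
    CS201→CS250: CS250 black — skip
  CS201 black
CS120 black
CS230 gray
  CS230→CS120: CS120 black — skip
  CS330 gray
    CS330→CS250: CS250 black — skip
  CS330 black
  CS210 gray
    CS210→CS201: CS201 black — skip
    CS210→CS250: CS250 black — skip
  CS210 black
  CS230→CS201: CS201 black — skip
CS230 black
CS470 gray
  CS301 gray
    CS301→CS250: CS250 black — skip
    CS301→CS201: CS201 black — skip
    CS301→CS230: CS230 black — skip
  CS301 black
CS470 black
CS401 gray
  CS401→CS470: CS470 black — skip
  CS450 gray
    CS450→CS250: CS250 black — skip
    CS450→CS210: CS210 black — skip
    CS450→CS120: CS120 black — skip
  CS450 black
  CS401→CS210: CS210 black — skip
  CS401→CS230: CS230 black — skip
CS401 black
Every edge goes to a white or black vertex — no back edge, so the graph is acyclic.

No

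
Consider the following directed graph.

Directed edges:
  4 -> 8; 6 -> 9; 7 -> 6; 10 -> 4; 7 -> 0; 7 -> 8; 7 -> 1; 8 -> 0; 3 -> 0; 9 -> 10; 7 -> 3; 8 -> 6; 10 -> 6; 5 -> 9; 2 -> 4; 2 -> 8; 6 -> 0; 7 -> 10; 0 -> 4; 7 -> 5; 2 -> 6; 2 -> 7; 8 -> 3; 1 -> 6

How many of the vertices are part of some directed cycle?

7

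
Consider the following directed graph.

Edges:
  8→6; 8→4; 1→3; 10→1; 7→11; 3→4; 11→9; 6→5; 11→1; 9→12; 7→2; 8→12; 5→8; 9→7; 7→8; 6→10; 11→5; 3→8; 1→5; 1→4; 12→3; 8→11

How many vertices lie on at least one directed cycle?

10

A vertex is on a directed cycle iff it belongs to a strongly connected component of size ≥ 2 (or has a self-loop).
The vertices on cycles are {1, 3, 5, 6, 7, 8, 9, 10, 11, 12} — 10 in total.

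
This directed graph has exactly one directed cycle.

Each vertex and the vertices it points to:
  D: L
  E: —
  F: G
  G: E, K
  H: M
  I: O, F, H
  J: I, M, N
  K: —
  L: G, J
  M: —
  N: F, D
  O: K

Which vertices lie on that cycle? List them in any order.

DFS with gray/black marking from J:
J gray
  I gray
    O gray
      K gray
      K black
    O black
    F gray
      G gray
        E gray
        E black
        G→K: K black — skip
      G black
    F black
    H gray
      M gray
      M black
    H black
  I black
  J→M: M black — skip
  N gray
    N→F: F black — skip
    D gray
      L gray
        L→G: G black — skip
        L→J: J is gray → back edge
Back edge closes the cycle J → N → D → L → J; its vertices are {D, J, L, N}.

D, J, L, N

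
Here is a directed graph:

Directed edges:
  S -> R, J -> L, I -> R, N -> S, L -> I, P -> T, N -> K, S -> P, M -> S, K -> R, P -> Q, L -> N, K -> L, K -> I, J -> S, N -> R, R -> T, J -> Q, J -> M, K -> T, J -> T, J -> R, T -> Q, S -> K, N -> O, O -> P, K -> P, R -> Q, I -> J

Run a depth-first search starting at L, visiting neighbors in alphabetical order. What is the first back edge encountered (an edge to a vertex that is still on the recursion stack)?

J→L

DFS from L (visiting neighbors in alphabetical order); mark gray on enter, black on exit:
L gray
  I gray
    J gray
      J→L: L is gray → back edge
First back edge: J → L.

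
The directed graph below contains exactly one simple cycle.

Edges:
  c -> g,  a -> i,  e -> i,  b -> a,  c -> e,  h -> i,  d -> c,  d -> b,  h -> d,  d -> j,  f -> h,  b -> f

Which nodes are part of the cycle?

b, d, f, h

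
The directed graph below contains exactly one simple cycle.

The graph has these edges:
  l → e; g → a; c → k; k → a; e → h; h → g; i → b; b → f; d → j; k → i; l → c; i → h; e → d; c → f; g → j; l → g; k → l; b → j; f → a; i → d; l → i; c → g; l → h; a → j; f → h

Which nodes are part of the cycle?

DFS with gray/black marking from l:
l gray
  c gray
    g gray
      a gray
        j gray
        j black
      a black
      g→j: j black — skip
    g black
    f gray
      f→a: a black — skip
      h gray
        h→g: g black — skip
      h black
    f black
    k gray
      k→a: a black — skip
      k→l: l is gray → back edge
Back edge closes the cycle l → c → k → l; its vertices are {c, k, l}.

c, k, l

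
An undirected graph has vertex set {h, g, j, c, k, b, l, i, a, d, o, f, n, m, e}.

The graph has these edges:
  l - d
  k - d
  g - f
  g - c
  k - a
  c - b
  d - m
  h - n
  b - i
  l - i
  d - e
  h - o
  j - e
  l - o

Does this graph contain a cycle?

No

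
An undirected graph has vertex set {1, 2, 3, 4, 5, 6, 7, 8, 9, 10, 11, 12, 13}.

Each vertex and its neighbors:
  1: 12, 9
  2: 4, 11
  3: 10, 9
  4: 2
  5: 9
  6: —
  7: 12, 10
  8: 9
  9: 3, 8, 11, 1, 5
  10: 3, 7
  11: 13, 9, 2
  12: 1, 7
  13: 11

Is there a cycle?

DFS, tracking each vertex's parent; an edge to a visited non-parent vertex closes a cycle.
Start from 8:
visit 8 (parent –)
  visit 9 (parent 8)
    visit 3 (parent 9)
      visit 10 (parent 3)
        10–3: parent, skip
        visit 7 (parent 10)
          visit 12 (parent 7)
            visit 1 (parent 12)
              1–12: parent, skip
              1–9: 9 visited and ≠ parent → cycle
Cycle: 9 – 3 – 10 – 7 – 12 – 1 – 9.

Yes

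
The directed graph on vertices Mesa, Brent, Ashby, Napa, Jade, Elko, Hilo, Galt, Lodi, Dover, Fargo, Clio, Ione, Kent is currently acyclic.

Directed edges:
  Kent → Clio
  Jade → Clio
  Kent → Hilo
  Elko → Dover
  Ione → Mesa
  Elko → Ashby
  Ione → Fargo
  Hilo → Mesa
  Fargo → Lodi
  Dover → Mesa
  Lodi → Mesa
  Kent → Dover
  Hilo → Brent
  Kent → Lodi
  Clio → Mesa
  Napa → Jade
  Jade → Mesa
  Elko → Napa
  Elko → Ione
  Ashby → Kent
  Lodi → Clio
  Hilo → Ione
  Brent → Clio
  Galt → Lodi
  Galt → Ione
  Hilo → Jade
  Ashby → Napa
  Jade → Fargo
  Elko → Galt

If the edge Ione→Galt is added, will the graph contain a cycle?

Yes

Adding Ione→Galt creates a cycle iff Galt can already reach Ione.
Path from Galt: Galt → Ione.
So Galt → … → Ione → Galt is a cycle.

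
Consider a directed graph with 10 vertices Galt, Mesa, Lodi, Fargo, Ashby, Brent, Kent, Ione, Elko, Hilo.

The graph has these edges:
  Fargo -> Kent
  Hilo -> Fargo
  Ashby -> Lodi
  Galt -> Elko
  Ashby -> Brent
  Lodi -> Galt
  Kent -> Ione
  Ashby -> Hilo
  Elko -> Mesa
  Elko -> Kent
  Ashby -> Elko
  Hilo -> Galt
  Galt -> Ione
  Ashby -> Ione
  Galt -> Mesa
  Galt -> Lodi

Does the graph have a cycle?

Yes

DFS with white/gray/black marking, starting from Lodi:
Lodi gray
  Galt gray
    Elko gray
      Kent gray
        Ione gray
        Ione black
      Kent black
      Mesa gray
      Mesa black
    Elko black
    Galt→Lodi: Lodi is gray → back edge
Back edge found, so a cycle exists: Lodi → Galt → Lodi.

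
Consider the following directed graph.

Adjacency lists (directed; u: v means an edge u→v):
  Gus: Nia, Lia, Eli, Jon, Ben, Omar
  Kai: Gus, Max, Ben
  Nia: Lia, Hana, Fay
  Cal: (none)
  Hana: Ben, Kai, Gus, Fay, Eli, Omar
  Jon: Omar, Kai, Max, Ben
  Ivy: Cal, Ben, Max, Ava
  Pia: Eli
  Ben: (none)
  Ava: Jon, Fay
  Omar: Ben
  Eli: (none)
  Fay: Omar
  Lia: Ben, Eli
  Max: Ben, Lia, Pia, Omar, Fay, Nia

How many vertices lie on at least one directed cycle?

A vertex is on a directed cycle iff it belongs to a strongly connected component of size ≥ 2 (or has a self-loop).
The vertices on cycles are {Gus, Jon, Kai, Max, Nia, Hana} — 6 in total.

6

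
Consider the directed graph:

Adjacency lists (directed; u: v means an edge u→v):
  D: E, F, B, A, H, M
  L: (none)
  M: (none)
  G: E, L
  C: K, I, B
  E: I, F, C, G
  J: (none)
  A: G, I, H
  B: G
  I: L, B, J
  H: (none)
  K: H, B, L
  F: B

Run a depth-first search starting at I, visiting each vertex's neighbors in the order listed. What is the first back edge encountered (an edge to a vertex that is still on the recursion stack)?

E→I

DFS from I (visiting each vertex's neighbors in the order listed); mark gray on enter, black on exit:
I gray
  L gray
  L black
  B gray
    G gray
      E gray
        E→I: I is gray → back edge
First back edge: E → I.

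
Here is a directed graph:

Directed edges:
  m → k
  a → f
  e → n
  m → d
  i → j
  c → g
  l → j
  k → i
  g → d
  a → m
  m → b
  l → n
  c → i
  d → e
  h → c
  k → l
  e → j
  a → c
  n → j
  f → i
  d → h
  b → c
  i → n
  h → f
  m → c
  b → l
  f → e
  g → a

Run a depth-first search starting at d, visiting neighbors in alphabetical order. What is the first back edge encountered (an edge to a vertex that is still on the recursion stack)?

a->c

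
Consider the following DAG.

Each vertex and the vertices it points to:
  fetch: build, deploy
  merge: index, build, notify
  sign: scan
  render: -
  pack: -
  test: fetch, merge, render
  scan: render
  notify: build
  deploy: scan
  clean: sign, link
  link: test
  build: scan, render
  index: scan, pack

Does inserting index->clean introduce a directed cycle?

Yes

Adding index→clean creates a cycle iff clean can already reach index.
Path from clean: clean → link → test → merge → index.
So clean → … → index → clean is a cycle.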